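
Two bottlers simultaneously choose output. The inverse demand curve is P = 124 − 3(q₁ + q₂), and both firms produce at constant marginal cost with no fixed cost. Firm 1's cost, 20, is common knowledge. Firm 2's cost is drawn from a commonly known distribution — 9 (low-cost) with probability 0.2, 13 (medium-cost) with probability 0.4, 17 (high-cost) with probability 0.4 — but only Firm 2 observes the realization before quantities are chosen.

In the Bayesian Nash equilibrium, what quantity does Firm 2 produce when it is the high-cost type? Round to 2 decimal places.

Firm 2 with cost c maximizes (124 − 3(q₁+q₂) − c)·q₂, giving q₂(c) = (124 − c − 3q₁)/6.
E[c₂] = 0.2·9 + 0.4·13 + 0.4·17 = 13.8
Firm 1's FOC against E[q₂] yields q₁ = (124 − 2·20 + E[c₂])/9 = (124 − 40 + 13.8)/9 = 10.8667.
q₂(high-cost) = (124 − 17 − 3·10.8667)/6 = 12.4.

12.40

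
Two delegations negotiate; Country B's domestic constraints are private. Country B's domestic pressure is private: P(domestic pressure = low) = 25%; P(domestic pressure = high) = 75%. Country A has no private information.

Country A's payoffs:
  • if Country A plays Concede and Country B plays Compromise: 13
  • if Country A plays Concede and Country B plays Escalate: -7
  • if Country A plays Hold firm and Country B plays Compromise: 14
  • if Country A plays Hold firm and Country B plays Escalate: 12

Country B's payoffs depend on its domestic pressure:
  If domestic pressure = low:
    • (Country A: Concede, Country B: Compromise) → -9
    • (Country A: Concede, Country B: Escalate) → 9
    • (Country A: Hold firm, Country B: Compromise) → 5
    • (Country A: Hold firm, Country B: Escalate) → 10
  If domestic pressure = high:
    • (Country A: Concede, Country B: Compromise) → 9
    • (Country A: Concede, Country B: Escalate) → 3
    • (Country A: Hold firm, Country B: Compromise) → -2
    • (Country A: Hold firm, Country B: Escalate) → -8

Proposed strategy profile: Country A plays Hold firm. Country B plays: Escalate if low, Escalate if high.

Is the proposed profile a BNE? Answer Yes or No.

No

Country A plays Hold firm: E[Hold firm] = 0.25·(12) + 0.75·(12) = 12; E[Concede] = -7. Best-responding. ✓
Country B (domestic pressure low), facing Hold firm: Compromise gives 5, Escalate gives 10. Proposed Escalate is best. ✓
Country B (domestic pressure high), facing Hold firm: Compromise gives -2, Escalate gives -8. Proposed Escalate is not best — profitable deviation exists. ✗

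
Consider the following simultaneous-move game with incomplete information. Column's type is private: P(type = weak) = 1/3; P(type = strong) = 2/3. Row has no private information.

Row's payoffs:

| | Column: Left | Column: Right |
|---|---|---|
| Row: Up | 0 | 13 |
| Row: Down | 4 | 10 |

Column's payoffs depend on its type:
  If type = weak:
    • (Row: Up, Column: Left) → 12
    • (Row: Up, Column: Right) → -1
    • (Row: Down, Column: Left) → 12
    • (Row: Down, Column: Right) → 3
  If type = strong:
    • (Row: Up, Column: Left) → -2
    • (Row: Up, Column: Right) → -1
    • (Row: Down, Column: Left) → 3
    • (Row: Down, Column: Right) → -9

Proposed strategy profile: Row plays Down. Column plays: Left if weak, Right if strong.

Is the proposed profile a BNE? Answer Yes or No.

No

Row plays Down: E[Down] = 1/3·(4) + 2/3·(10) = 8; E[Up] = 26/3. Not best-responding. ✗
Column (type weak), facing Down: Left gives 12, Right gives 3. Proposed Left is best. ✓
Column (type strong), facing Down: Left gives 3, Right gives -9. Proposed Right is not best — profitable deviation exists. ✗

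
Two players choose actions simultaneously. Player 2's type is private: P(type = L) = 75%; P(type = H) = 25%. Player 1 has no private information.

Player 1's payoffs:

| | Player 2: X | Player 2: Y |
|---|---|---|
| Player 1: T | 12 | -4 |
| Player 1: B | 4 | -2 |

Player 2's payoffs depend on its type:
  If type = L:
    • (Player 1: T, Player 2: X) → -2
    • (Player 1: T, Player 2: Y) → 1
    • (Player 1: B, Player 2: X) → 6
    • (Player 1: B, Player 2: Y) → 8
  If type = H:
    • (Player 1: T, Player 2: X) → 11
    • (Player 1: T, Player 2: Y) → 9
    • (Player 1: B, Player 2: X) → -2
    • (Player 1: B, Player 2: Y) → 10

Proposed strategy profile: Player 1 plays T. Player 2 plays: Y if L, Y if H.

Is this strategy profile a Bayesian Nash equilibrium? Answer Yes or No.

A profile is a BNE iff every type of every player is best-responding given beliefs about the other side.
Player 1 plays T: E[T] = 0.75·(-4) + 0.25·(-4) = -4; E[B] = -2. Not best-responding. ✗
Player 2 (type L), facing T: X gives -2, Y gives 1. Proposed Y is best. ✓
Player 2 (type H), facing T: X gives 11, Y gives 9. Proposed Y is not best — profitable deviation exists. ✗

No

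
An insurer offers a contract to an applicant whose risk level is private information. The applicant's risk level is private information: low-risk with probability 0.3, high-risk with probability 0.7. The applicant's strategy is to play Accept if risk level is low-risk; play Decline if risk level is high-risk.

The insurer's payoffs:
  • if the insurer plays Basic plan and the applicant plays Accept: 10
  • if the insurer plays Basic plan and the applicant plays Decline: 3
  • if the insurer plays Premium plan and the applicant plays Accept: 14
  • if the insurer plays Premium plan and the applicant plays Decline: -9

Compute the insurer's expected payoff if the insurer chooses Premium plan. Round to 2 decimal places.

-2.10

Take the expectation over the applicant's risk level, weighting each type's action by its prior probability.
E[Premium plan] = 0.3·14 + 0.7·(-9) = 4.2 + (-6.3) = -2.1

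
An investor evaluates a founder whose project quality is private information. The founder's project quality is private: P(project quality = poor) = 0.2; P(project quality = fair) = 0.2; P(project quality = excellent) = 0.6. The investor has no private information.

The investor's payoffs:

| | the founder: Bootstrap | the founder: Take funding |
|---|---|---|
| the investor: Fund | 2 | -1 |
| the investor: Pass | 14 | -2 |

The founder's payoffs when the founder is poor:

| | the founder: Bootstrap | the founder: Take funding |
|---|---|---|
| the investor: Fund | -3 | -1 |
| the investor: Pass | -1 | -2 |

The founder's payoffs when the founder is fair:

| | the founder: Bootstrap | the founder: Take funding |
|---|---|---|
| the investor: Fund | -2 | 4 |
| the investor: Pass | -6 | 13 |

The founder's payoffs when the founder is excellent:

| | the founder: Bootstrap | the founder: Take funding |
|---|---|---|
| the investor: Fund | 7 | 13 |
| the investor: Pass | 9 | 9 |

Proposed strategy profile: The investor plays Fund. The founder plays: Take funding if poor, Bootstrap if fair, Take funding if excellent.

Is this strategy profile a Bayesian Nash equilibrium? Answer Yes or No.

A profile is a BNE iff every type of every player is best-responding given beliefs about the other side.
The investor plays Fund: E[Fund] = 0.2·(-1) + 0.2·(2) + 0.6·(-1) = -0.4; E[Pass] = 1.2. Not best-responding. ✗
The founder (project quality poor), facing Fund: Bootstrap gives -3, Take funding gives -1. Proposed Take funding is best. ✓
The founder (project quality fair), facing Fund: Bootstrap gives -2, Take funding gives 4. Proposed Bootstrap is not best — profitable deviation exists. ✗
The founder (project quality excellent), facing Fund: Bootstrap gives 7, Take funding gives 13. Proposed Take funding is best. ✓

No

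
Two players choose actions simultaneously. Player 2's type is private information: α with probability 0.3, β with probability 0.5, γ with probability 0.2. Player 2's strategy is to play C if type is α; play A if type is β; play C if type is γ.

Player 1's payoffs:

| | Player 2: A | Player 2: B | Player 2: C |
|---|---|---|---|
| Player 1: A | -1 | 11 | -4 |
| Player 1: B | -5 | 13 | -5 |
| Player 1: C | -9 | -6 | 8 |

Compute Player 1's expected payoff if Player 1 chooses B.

E[B] = 0.3·(-5) + 0.5·(-5) + 0.2·(-5) = (-1.5) + (-2.5) + (-1) = -5

-5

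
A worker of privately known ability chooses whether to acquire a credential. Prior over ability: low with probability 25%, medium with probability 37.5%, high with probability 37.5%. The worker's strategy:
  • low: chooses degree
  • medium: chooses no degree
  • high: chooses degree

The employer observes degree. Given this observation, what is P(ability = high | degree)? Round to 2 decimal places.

0.60

P(degree) = 0.25·1 + 0.375·0 + 0.375·1 = 0.625
P(high | degree) = (0.375·1) / 0.625 = 0.375 / 0.625 = 0.6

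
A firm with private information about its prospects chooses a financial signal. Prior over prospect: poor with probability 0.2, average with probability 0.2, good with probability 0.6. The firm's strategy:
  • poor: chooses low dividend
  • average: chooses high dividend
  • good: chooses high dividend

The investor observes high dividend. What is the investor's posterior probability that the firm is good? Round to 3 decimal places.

0.750

P(high dividend) = 0.2·0 + 0.2·1 + 0.6·1 = 0.8
P(good | high dividend) = (0.6·1) / 0.8 = 0.6 / 0.8 = 0.75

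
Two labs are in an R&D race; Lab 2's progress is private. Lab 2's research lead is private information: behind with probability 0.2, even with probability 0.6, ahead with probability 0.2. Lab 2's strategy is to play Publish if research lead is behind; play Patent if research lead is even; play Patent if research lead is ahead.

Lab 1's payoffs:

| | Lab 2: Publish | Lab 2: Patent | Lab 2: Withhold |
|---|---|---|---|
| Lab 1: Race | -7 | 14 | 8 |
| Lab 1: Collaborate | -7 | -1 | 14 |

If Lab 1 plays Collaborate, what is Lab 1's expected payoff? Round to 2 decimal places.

Take the expectation over Lab 2's research lead, weighting each type's action by its prior probability.
E[Collaborate] = 0.2·(-7) + 0.6·(-1) + 0.2·(-1) = (-1.4) + (-0.6) + (-0.2) = -2.2

-2.20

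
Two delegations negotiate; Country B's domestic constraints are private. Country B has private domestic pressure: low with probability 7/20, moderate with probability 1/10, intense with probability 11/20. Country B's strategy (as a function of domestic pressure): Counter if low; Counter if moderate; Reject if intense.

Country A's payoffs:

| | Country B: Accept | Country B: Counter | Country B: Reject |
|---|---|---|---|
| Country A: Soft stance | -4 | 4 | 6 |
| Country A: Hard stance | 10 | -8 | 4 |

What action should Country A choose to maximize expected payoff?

E[Soft stance] = 7/20·(4) + 1/10·(4) + 11/20·(6) = 51/10
E[Hard stance] = 7/20·(-8) + 1/10·(-8) + 11/20·(4) = -7/5
Best response: Soft stance (51/10 is the largest).

Soft stance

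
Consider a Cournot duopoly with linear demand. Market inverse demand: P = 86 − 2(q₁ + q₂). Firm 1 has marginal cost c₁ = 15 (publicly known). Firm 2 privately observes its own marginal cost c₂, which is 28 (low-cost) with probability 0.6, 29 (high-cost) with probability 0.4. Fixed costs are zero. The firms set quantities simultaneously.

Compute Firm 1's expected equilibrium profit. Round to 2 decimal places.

Type-c best response for Firm 2: q₂(c) = (86 − c)/4 − q₁/2.
Firm 1 maximizes expected profit; its first-order condition is 86 − 4q₁ − 2E[q₂] − 15 = 0.
Substituting E[q₂] and solving: E[c₂] = 28.4, so q₁ = (86 − 2·15 + 28.4)/6 = 14.0667.
E[P] = 86 − 2·(q₁ + E[q₂]) = 43.1333; Firm 1's expected profit = (E[P] − 15)·q₁ = (43.1333 − 15)·14.0667 = 395.742.

395.74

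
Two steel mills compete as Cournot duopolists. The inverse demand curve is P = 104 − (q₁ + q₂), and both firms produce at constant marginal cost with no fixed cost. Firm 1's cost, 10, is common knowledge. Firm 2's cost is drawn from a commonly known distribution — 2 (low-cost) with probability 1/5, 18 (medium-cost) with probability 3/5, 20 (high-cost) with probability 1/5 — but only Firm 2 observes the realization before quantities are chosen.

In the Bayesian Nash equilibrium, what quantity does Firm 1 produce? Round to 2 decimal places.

Type-c best response for Firm 2: q₂(c) = (104 − c)/2 − q₁/2.
Firm 1 maximizes expected profit; its first-order condition is 104 − 2q₁ − E[q₂] − 10 = 0.
Substituting E[q₂] and solving: E[c₂] = 15.2, so q₁ = (104 − 2·10 + 15.2)/3 = 33.0667.

33.07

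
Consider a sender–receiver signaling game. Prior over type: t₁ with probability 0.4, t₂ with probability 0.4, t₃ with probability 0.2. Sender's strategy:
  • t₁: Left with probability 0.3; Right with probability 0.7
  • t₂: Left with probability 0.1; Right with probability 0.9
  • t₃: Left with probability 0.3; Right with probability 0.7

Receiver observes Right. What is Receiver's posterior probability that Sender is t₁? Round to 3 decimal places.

P(Right) = 0.4·0.7 + 0.4·0.9 + 0.2·0.7 = 0.78
P(t₁ | Right) = (0.4·0.7) / 0.78 = 0.28 / 0.78 = 0.358974

0.359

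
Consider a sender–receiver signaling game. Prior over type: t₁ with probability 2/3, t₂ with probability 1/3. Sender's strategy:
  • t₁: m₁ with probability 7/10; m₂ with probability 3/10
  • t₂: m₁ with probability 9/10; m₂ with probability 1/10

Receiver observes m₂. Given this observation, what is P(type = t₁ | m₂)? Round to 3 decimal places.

0.857

P(m₂) = (2/3)·(3/10) + (1/3)·(1/10) = 7/30
P(t₁ | m₂) = ((2/3)·(3/10)) / (7/30) = (1/5) / (7/30) = 6/7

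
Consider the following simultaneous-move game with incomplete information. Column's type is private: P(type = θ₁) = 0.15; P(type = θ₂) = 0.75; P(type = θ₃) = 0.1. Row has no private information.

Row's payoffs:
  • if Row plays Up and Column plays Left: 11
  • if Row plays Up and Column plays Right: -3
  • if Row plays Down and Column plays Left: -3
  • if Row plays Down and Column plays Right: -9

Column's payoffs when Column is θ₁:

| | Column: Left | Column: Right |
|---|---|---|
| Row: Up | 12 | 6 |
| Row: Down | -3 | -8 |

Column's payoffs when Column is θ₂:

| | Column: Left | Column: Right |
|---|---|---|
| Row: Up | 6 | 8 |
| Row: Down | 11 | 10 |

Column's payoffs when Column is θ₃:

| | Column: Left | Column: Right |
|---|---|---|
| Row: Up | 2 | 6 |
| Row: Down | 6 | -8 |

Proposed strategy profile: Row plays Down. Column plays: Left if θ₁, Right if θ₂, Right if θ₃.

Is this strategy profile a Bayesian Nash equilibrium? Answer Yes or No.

No

Row plays Down: E[Down] = 0.15·(-3) + 0.75·(-9) + 0.1·(-9) = -8.1; E[Up] = -0.9. Not best-responding. ✗
Column (type θ₁), facing Down: Left gives -3, Right gives -8. Proposed Left is best. ✓
Column (type θ₂), facing Down: Left gives 11, Right gives 10. Proposed Right is not best — profitable deviation exists. ✗
Column (type θ₃), facing Down: Left gives 6, Right gives -8. Proposed Right is not best — profitable deviation exists. ✗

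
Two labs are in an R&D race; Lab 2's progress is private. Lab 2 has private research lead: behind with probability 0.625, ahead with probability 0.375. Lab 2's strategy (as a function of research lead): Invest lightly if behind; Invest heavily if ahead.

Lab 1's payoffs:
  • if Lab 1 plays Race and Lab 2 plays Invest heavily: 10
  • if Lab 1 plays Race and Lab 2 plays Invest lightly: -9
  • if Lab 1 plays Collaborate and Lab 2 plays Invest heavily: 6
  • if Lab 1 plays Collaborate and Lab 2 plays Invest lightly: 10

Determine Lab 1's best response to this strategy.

E[Race] = 0.625·(-9) + 0.375·(10) = -1.875
E[Collaborate] = 0.625·(10) + 0.375·(6) = 8.5
Best response: Collaborate (8.5 is the largest).

Collaborate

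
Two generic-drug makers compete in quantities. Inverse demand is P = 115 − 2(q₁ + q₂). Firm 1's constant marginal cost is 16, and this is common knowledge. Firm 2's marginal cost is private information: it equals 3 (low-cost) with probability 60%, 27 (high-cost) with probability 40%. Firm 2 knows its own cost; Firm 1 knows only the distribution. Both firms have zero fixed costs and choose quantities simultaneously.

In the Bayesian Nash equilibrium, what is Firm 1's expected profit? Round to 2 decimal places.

507.74

Type-c best response for Firm 2: q₂(c) = (115 − c)/4 − q₁/2.
Firm 1 maximizes expected profit; its first-order condition is 115 − 4q₁ − 2E[q₂] − 16 = 0.
Substituting E[q₂] and solving: E[c₂] = 12.6, so q₁ = (115 − 2·16 + 12.6)/6 = 15.9333.
E[P] = 115 − 2·(q₁ + E[q₂]) = 47.8667; Firm 1's expected profit = (E[P] − 16)·q₁ = (47.8667 − 16)·15.9333 = 507.742.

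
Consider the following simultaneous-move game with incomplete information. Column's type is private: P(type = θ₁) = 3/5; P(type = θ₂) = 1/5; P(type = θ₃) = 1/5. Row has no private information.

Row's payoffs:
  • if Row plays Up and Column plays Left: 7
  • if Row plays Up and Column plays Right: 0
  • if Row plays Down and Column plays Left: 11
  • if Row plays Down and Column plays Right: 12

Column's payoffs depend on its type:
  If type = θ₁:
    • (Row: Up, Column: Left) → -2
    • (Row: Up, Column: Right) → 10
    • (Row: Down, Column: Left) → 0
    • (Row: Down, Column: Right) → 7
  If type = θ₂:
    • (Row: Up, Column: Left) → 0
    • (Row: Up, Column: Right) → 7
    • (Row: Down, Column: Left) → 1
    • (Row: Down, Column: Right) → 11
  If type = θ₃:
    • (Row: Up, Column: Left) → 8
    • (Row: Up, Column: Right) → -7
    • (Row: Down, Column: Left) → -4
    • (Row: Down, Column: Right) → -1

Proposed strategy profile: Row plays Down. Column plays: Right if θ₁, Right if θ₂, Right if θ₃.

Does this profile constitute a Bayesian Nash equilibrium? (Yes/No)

A profile is a BNE iff every type of every player is best-responding given beliefs about the other side.
Row plays Down: E[Down] = 3/5·(12) + 1/5·(12) + 1/5·(12) = 12; E[Up] = 0. Best-responding. ✓
Column (type θ₁), facing Down: Left gives 0, Right gives 7. Proposed Right is best. ✓
Column (type θ₂), facing Down: Left gives 1, Right gives 11. Proposed Right is best. ✓
Column (type θ₃), facing Down: Left gives -4, Right gives -1. Proposed Right is best. ✓

Yes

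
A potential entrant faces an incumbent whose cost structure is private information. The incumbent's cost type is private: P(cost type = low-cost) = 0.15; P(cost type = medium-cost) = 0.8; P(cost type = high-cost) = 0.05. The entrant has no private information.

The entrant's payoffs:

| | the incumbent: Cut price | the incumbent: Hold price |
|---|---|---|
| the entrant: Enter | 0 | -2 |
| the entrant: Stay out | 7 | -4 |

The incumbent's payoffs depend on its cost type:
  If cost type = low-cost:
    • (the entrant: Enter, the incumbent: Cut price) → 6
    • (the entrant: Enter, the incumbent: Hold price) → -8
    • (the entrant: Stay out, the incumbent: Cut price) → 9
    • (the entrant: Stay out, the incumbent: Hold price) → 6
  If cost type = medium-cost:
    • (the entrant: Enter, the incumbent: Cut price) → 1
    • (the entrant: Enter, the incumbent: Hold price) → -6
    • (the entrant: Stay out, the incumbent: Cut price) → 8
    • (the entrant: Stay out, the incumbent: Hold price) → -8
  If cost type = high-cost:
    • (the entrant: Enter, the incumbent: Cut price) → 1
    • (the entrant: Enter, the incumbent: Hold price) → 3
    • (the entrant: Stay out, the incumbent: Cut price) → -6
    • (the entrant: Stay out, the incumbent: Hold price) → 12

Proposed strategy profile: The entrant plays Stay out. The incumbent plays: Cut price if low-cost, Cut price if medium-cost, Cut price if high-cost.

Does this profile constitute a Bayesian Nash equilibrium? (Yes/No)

A profile is a BNE iff every type of every player is best-responding given beliefs about the other side.
The entrant plays Stay out: E[Stay out] = 0.15·(7) + 0.8·(7) + 0.05·(7) = 7; E[Enter] = 0. Best-responding. ✓
The incumbent (cost type low-cost), facing Stay out: Cut price gives 9, Hold price gives 6. Proposed Cut price is best. ✓
The incumbent (cost type medium-cost), facing Stay out: Cut price gives 8, Hold price gives -8. Proposed Cut price is best. ✓
The incumbent (cost type high-cost), facing Stay out: Cut price gives -6, Hold price gives 12. Proposed Cut price is not best — profitable deviation exists. ✗

No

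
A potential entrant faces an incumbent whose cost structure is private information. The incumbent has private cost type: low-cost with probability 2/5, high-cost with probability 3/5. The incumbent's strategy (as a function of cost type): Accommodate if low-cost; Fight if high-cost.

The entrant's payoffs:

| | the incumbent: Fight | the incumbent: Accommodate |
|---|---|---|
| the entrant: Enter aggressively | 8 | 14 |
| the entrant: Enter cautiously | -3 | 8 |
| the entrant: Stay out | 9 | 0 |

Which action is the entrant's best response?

E[Enter aggressively] = 2/5·(14) + 3/5·(8) = 52/5
E[Enter cautiously] = 2/5·(8) + 3/5·(-3) = 7/5
E[Stay out] = 2/5·(0) + 3/5·(9) = 27/5
Best response: Enter aggressively (52/5 is the largest).

Enter aggressively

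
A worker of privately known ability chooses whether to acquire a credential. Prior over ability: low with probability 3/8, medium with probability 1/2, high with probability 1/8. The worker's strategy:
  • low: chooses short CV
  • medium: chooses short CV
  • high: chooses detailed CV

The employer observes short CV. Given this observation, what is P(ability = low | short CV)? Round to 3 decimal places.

0.429

P(short CV) = (3/8)·1 + (1/2)·1 + (1/8)·0 = 7/8
P(low | short CV) = ((3/8)·1) / (7/8) = (3/8) / (7/8) = 3/7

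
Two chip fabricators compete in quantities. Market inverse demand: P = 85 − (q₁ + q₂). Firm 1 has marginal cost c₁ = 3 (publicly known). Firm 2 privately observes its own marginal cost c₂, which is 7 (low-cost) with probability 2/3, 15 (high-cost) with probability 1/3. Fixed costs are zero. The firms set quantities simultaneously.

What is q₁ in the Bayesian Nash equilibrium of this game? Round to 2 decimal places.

29.56

Type-c best response for Firm 2: q₂(c) = (85 − c)/2 − q₁/2.
Firm 1 maximizes expected profit; its first-order condition is 85 − 2q₁ − E[q₂] − 3 = 0.
Substituting E[q₂] and solving: E[c₂] = 9.66667, so q₁ = (85 − 2·3 + 9.66667)/3 = 29.5556.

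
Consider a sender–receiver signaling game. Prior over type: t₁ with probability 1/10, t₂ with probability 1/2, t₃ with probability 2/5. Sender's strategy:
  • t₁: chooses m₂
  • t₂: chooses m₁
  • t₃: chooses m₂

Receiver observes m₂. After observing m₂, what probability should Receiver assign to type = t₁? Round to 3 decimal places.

Apply Bayes' rule using the sender's strategy as the likelihood.
P(m₂) = (1/10)·1 + (1/2)·0 + (2/5)·1 = 1/2
P(t₁ | m₂) = ((1/10)·1) / (1/2) = (1/10) / (1/2) = 1/5

0.200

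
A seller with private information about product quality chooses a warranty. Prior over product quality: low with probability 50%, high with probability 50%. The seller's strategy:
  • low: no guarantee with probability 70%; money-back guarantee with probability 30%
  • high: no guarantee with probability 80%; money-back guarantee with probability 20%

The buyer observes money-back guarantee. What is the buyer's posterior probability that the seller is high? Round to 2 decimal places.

P(money-back guarantee) = 0.5·0.3 + 0.5·0.2 = 0.25
P(high | money-back guarantee) = (0.5·0.2) / 0.25 = 0.1 / 0.25 = 0.4

0.40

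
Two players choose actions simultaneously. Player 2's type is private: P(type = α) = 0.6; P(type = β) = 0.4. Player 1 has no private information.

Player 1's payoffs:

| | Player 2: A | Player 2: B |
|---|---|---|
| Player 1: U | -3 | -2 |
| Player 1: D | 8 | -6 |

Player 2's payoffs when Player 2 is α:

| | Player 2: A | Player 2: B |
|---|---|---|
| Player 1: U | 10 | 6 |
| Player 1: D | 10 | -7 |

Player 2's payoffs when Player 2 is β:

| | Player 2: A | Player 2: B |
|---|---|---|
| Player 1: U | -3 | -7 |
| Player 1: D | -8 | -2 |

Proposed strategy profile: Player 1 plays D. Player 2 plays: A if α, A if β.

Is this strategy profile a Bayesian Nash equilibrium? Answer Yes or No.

No

Player 1 plays D: E[D] = 0.6·(8) + 0.4·(8) = 8; E[U] = -3. Best-responding. ✓
Player 2 (type α), facing D: A gives 10, B gives -7. Proposed A is best. ✓
Player 2 (type β), facing D: A gives -8, B gives -2. Proposed A is not best — profitable deviation exists. ✗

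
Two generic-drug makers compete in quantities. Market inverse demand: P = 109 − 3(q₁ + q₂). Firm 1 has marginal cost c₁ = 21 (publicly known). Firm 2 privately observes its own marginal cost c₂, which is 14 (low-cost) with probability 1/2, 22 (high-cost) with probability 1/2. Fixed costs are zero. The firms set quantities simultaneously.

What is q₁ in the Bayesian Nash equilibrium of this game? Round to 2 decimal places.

9.44

Type-c best response for Firm 2: q₂(c) = (109 − c)/6 − q₁/2.
Firm 1 maximizes expected profit; its first-order condition is 109 − 6q₁ − 3E[q₂] − 21 = 0.
Substituting E[q₂] and solving: E[c₂] = 18, so q₁ = (109 − 2·21 + 18)/9 = 9.44444.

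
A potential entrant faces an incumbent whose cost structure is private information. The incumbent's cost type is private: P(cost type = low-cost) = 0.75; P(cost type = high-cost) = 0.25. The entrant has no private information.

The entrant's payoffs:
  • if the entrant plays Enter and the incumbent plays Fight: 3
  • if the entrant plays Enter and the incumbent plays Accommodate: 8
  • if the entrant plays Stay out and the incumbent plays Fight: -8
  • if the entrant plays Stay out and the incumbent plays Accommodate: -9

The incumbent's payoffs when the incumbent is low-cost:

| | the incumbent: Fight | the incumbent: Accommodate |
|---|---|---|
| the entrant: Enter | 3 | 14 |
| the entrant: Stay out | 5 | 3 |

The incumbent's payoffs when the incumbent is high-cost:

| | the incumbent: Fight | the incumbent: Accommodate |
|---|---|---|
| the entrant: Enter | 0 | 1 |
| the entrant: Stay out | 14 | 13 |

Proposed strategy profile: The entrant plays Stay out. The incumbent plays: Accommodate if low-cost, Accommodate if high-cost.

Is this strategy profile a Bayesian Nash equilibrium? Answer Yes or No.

The entrant plays Stay out: E[Stay out] = 0.75·(-9) + 0.25·(-9) = -9; E[Enter] = 8. Not best-responding. ✗
The incumbent (cost type low-cost), facing Stay out: Fight gives 5, Accommodate gives 3. Proposed Accommodate is not best — profitable deviation exists. ✗
The incumbent (cost type high-cost), facing Stay out: Fight gives 14, Accommodate gives 13. Proposed Accommodate is not best — profitable deviation exists. ✗

No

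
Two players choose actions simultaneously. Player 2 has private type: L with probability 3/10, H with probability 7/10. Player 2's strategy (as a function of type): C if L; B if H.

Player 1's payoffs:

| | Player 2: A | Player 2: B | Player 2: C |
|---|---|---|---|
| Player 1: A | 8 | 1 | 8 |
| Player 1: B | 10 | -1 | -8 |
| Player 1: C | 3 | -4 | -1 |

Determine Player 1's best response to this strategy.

A

Compute Player 1's expected payoff for each action, taking the expectation over Player 2's type.
E[A] = 3/10·(8) + 7/10·(1) = 31/10
E[B] = 3/10·(-8) + 7/10·(-1) = -31/10
E[C] = 3/10·(-1) + 7/10·(-4) = -31/10
Best response: A (31/10 is the largest).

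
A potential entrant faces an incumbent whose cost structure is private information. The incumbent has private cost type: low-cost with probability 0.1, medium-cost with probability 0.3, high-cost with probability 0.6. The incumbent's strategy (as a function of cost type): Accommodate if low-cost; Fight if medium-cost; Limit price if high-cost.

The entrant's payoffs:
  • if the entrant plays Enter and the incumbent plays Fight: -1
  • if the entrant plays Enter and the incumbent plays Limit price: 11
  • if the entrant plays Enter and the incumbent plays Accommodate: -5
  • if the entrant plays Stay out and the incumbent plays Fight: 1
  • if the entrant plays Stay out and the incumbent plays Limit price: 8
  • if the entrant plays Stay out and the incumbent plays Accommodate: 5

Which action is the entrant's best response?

Enter

E[Enter] = 0.1·(-5) + 0.3·(-1) + 0.6·(11) = 5.8
E[Stay out] = 0.1·(5) + 0.3·(1) + 0.6·(8) = 5.6
Best response: Enter (5.8 is the largest).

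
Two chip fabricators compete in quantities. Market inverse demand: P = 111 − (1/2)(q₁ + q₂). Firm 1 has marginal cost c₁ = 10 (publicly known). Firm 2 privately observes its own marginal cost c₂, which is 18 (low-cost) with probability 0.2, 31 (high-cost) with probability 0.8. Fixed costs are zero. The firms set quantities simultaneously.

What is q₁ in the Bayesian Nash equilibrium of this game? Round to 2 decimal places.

79.60

Firm 2 with cost c maximizes (111 − (1/2)(q₁+q₂) − c)·q₂, giving q₂(c) = (111 − c − (1/2)q₁).
E[c₂] = 0.2·18 + 0.8·31 = 28.4
Firm 1's FOC against E[q₂] yields q₁ = (111 − 2·10 + E[c₂])/(3/2) = (111 − 20 + 28.4)/(3/2) = 79.6.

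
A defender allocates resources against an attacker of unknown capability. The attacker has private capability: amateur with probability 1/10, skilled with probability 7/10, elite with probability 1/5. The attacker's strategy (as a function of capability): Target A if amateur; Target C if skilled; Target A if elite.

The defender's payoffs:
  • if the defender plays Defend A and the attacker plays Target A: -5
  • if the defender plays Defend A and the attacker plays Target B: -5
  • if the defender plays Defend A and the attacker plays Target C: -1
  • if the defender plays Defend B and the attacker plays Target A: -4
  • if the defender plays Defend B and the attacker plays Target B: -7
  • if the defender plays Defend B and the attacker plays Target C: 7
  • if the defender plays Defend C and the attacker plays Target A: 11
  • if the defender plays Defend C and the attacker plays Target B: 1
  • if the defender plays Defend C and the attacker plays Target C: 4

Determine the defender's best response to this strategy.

Defend C

Compute the defender's expected payoff for each action, taking the expectation over the attacker's type.
E[Defend A] = 1/10·(-5) + 7/10·(-1) + 1/5·(-5) = -11/5
E[Defend B] = 1/10·(-4) + 7/10·(7) + 1/5·(-4) = 37/10
E[Defend C] = 1/10·(11) + 7/10·(4) + 1/5·(11) = 61/10
Best response: Defend C (61/10 is the largest).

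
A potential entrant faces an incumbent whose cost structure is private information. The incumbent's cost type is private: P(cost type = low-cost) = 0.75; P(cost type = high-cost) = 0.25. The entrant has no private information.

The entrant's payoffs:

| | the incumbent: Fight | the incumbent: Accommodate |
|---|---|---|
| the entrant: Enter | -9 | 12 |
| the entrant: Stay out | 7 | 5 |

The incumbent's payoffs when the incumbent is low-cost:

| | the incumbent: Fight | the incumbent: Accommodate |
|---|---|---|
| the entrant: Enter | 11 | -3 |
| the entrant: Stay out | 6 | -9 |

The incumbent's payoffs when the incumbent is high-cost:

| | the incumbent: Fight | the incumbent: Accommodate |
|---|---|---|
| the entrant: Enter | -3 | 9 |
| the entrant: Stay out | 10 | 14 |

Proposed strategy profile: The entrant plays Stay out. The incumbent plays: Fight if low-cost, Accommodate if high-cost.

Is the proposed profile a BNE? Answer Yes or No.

A profile is a BNE iff every type of every player is best-responding given beliefs about the other side.
The entrant plays Stay out: E[Stay out] = 0.75·(7) + 0.25·(5) = 6.5; E[Enter] = -3.75. Best-responding. ✓
The incumbent (cost type low-cost), facing Stay out: Fight gives 6, Accommodate gives -9. Proposed Fight is best. ✓
The incumbent (cost type high-cost), facing Stay out: Fight gives 10, Accommodate gives 14. Proposed Accommodate is best. ✓

Yes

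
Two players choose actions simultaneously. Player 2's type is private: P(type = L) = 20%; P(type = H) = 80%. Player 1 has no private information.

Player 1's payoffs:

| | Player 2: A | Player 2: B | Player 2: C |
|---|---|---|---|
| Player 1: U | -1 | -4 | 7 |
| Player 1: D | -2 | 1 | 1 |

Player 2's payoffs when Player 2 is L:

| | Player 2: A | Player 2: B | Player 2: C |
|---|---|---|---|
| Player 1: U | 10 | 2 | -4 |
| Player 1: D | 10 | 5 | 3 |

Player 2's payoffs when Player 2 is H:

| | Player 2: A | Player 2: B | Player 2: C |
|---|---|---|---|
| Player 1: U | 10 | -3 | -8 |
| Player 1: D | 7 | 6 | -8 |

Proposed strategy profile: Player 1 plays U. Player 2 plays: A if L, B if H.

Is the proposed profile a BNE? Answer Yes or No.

No

A profile is a BNE iff every type of every player is best-responding given beliefs about the other side.
Player 1 plays U: E[U] = 0.2·(-1) + 0.8·(-4) = -3.4; E[D] = 0.4. Not best-responding. ✗
Player 2 (type L), facing U: A gives 10, B gives 2, C gives -4. Proposed A is best. ✓
Player 2 (type H), facing U: A gives 10, B gives -3, C gives -8. Proposed B is not best — profitable deviation exists. ✗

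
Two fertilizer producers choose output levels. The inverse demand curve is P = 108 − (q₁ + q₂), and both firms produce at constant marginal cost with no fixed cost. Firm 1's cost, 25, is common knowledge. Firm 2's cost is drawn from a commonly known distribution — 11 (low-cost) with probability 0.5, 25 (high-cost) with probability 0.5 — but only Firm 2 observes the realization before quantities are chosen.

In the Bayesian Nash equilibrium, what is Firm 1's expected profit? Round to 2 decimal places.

641.78

Firm 2 with cost c maximizes (108 − (q₁+q₂) − c)·q₂, giving q₂(c) = (108 − c − q₁)/2.
E[c₂] = 0.5·11 + 0.5·25 = 18
Firm 1's FOC against E[q₂] yields q₁ = (108 − 2·25 + E[c₂])/3 = (108 − 50 + 18)/3 = 25.3333.
E[P] = 108 − (q₁ + E[q₂]) = 50.3333; Firm 1's expected profit = (E[P] − 25)·q₁ = (50.3333 − 25)·25.3333 = 641.778.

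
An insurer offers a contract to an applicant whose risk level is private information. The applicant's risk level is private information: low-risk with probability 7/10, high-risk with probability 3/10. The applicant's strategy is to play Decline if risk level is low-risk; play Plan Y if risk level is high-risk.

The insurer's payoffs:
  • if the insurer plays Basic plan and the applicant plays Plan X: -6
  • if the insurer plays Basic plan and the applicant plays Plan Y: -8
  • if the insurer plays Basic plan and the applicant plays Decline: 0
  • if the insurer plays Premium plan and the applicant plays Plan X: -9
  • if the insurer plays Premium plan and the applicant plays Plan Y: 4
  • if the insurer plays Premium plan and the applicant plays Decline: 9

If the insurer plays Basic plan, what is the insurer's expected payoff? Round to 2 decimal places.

Take the expectation over the applicant's risk level, weighting each type's action by its prior probability.
E[Basic plan] = 7/10·0 + 3/10·(-8) = 0 + (-12/5) = -12/5

-2.40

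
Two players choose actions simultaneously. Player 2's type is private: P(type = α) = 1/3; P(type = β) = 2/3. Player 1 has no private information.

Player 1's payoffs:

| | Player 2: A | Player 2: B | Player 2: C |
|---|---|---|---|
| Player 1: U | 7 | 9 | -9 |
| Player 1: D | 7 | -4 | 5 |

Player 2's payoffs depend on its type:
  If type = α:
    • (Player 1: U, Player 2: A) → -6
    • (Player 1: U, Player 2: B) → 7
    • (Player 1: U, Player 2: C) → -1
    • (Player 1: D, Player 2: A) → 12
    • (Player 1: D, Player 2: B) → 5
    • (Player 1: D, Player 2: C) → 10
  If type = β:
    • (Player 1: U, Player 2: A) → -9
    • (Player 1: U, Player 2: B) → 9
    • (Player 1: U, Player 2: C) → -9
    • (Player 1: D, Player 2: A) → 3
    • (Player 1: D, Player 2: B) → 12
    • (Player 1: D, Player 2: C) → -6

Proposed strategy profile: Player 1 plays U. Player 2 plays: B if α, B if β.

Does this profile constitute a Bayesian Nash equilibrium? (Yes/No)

A profile is a BNE iff every type of every player is best-responding given beliefs about the other side.
Player 1 plays U: E[U] = 1/3·(9) + 2/3·(9) = 9; E[D] = -4. Best-responding. ✓
Player 2 (type α), facing U: A gives -6, B gives 7, C gives -1. Proposed B is best. ✓
Player 2 (type β), facing U: A gives -9, B gives 9, C gives -9. Proposed B is best. ✓

Yes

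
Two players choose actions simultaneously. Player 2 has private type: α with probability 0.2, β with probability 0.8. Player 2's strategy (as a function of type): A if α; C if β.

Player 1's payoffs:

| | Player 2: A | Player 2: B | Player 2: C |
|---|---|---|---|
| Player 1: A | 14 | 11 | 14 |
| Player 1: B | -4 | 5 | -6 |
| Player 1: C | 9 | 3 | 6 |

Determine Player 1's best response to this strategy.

A

E[A] = 0.2·(14) + 0.8·(14) = 14
E[B] = 0.2·(-4) + 0.8·(-6) = -5.6
E[C] = 0.2·(9) + 0.8·(6) = 6.6
Best response: A (14 is the largest).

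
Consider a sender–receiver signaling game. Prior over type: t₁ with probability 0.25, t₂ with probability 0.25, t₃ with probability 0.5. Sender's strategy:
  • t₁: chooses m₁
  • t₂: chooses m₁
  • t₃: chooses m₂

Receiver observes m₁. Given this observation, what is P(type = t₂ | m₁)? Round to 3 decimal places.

0.500

P(m₁) = 0.25·1 + 0.25·1 + 0.5·0 = 0.5
P(t₂ | m₁) = (0.25·1) / 0.5 = 0.25 / 0.5 = 0.5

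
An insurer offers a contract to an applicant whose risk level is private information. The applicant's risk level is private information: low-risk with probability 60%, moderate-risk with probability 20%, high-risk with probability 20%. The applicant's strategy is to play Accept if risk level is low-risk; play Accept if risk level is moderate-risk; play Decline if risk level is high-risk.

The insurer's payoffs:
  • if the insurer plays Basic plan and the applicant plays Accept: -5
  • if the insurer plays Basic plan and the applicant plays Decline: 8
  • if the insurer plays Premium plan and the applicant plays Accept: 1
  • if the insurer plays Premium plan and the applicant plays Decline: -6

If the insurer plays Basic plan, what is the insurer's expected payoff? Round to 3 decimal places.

-2.400

E[Basic plan] = 0.6·(-5) + 0.2·(-5) + 0.2·8 = (-3) + (-1) + 1.6 = -2.4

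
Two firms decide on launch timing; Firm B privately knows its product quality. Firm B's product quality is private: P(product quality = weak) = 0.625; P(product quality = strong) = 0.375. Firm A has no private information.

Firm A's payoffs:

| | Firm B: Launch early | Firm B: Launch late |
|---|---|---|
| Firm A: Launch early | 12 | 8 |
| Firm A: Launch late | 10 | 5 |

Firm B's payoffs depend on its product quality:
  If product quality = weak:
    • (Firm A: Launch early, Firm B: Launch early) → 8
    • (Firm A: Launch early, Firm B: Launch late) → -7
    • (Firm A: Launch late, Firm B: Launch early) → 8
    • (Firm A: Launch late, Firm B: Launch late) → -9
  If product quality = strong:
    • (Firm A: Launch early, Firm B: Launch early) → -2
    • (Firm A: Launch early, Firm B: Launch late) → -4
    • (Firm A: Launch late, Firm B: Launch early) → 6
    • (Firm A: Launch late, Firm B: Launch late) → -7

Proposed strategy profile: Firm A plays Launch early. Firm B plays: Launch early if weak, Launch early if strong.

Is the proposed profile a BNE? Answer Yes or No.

Yes

A profile is a BNE iff every type of every player is best-responding given beliefs about the other side.
Firm A plays Launch early: E[Launch early] = 0.625·(12) + 0.375·(12) = 12; E[Launch late] = 10. Best-responding. ✓
Firm B (product quality weak), facing Launch early: Launch early gives 8, Launch late gives -7. Proposed Launch early is best. ✓
Firm B (product quality strong), facing Launch early: Launch early gives -2, Launch late gives -4. Proposed Launch early is best. ✓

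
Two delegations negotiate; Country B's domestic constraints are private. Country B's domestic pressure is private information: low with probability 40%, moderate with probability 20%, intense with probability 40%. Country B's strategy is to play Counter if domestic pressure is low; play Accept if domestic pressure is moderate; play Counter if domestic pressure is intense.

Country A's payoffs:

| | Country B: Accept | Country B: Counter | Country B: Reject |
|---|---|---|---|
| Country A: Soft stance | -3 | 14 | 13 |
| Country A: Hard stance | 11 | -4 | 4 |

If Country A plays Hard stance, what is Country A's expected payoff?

E[Hard stance] = 0.4·(-4) + 0.2·11 + 0.4·(-4) = (-1.6) + 2.2 + (-1.6) = -1

-1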